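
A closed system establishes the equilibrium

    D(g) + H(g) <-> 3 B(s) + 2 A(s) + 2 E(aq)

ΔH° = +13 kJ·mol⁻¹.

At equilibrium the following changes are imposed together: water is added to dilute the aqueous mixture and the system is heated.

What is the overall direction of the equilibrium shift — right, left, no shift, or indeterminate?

Dilution lowers every aqueous concentration by the same factor. Δn_aq = 2 − 0 = +2, so the system shifts toward the side with more dissolved moles — to the right.
The forward reaction is endothermic. Raising T favours the endothermic direction — shift to the right.
All effects act in the same direction — net shift to the right.

right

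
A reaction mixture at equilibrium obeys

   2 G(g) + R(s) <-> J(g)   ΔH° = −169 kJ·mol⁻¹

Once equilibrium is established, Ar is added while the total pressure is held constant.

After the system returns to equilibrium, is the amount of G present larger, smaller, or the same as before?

increases

Adding inert gas at constant total pressure expands the volume and lowers every reacting partial pressure. With Δn_gas = 1 − 2 = -1, Q moves away from K toward the side with fewer gas moles, so the system shifts toward the side with more gas moles — to the left.
The net shift is to the left. G is a reactant, so its amount increases.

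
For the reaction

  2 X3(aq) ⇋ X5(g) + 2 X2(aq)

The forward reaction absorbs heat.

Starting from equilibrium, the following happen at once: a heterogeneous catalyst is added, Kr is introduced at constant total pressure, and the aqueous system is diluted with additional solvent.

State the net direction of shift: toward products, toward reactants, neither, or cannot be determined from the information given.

A catalyst speeds both forward and reverse rates equally; it changes neither Q nor K — no shift from this change.
Adding inert gas at constant total pressure expands the volume and lowers every reacting partial pressure. With Δn_gas = 1 − 0 = +1, Q moves away from K toward the side with fewer gas moles, so the system shifts toward the side with more gas moles — to the right.
Dilution scales every aqueous concentration by the same factor. Δn_aq = 2 − 2 = 0, so Q is unchanged — no shift.
Only the nonzero effect(s) matter; the net shift is to the right.

right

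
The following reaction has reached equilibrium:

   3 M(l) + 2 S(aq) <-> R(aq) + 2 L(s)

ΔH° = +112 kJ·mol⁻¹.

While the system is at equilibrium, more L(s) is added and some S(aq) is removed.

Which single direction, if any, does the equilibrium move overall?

left

L is a pure solid; its activity is 1 regardless of amount, so Q is unaffected — no shift from this change.
Removing S (aq), a reactant, drives the reaction to the left.
Only the nonzero effect(s) matter; the net shift is to the left.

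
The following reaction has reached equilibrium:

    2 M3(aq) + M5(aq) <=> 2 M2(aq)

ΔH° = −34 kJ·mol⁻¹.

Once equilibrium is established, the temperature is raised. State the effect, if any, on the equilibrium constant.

K depends on temperature via the van 't Hoff relation. The forward reaction is exothermic, so raising T decreases K.

decreases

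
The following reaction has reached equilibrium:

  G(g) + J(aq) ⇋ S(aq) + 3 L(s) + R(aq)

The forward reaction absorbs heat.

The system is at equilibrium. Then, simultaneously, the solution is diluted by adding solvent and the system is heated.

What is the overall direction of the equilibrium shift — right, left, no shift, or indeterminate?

right

Dilution lowers every aqueous concentration by the same factor. Δn_aq = 2 − 1 = +1, so the system shifts toward the side with more dissolved moles — to the right.
The forward reaction is endothermic. Raising T favours the endothermic direction — shift to the right.
All effects act in the same direction — net shift to the right.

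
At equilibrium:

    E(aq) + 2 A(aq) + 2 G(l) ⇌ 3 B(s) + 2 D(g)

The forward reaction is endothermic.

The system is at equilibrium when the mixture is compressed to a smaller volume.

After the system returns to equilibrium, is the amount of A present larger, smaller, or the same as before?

increases

Gas moles: reactants 0, products 2 (Δn_gas = +2). Compression shifts the system toward the side with fewer moles of gas — to the left.
The net shift is to the left. A is a reactant, so its amount increases.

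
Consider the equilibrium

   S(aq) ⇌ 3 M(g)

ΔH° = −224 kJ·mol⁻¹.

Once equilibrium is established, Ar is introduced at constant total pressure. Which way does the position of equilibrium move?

Adding inert gas at constant total pressure expands the volume and lowers every reacting partial pressure. With Δn_gas = 3 − 0 = +3, Q moves away from K toward the side with fewer gas moles, so the system shifts toward the side with more gas moles — to the right.

right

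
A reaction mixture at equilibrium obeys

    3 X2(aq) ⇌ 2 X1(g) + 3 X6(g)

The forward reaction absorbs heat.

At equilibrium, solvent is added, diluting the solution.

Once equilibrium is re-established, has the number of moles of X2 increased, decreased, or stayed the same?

increases

Dilution lowers every aqueous concentration by the same factor. Δn_aq = 0 − 3 = -3, so the system shifts toward the side with more dissolved moles — to the left.
The net shift is to the left. X2 is a reactant, so its amount increases.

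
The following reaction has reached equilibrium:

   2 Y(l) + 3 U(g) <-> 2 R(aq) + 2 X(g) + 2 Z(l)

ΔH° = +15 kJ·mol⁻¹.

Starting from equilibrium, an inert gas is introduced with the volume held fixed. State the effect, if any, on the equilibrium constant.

unchanged

The equilibrium constant depends only on temperature. This perturbation changes neither the position of equilibrium nor K.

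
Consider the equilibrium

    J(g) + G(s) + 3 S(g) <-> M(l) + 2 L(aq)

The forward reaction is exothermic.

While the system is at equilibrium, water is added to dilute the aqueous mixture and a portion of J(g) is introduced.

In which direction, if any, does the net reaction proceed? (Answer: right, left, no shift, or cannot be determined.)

right

Dilution lowers every aqueous concentration by the same factor. Δn_aq = 2 − 0 = +2, so the system shifts toward the side with more dissolved moles — to the right.
Adding J (g), a reactant, drives the reaction to the right.
All effects act in the same direction — net shift to the right.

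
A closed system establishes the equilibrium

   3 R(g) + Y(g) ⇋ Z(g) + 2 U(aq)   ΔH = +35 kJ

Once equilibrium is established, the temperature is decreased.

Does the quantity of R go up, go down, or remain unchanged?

The forward reaction is endothermic. Lowering T favours the exothermic direction — shift to the left.
The net shift is to the left. R is a reactant, so its amount increases.

increases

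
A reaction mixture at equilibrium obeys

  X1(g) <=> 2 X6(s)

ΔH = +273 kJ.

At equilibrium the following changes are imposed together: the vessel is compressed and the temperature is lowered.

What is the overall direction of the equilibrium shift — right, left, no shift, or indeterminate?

cannot be determined

Gas moles: reactants 1, products 0 (Δn_gas = -1). Compression shifts the system toward the side with fewer moles of gas — to the right.
The forward reaction is endothermic. Lowering T favours the exothermic direction — shift to the left.
The individual effects push in opposite directions; without quantitative information the net direction cannot be determined.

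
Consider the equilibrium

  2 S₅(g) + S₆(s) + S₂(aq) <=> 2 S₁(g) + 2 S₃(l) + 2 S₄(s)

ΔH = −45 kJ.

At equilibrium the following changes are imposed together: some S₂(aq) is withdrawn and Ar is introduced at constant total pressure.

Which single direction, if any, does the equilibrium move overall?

left

Removing S₂ (aq), a reactant, drives the reaction to the left.
Adding inert gas at constant total pressure expands the volume, scaling every reacting partial pressure by the same factor. Δn_gas = 2 − 2 = 0, so Q is unchanged — no shift.
Only the nonzero effect(s) matter; the net shift is to the left.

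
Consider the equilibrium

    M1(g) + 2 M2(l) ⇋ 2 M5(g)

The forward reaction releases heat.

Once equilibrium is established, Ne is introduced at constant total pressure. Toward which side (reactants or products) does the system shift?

right

Adding inert gas at constant total pressure expands the volume and lowers every reacting partial pressure. With Δn_gas = 2 − 1 = +1, Q moves away from K toward the side with fewer gas moles, so the system shifts toward the side with more gas moles — to the right.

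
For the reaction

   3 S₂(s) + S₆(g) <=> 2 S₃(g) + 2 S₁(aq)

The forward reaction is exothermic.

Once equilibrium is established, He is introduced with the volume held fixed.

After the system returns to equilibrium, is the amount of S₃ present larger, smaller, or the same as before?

At constant volume, adding an inert gas leaves every reacting species' partial pressure unchanged, so Q is unchanged — no shift from this change.
No net shift occurs, so the amount of S₃ is unchanged.

unchanged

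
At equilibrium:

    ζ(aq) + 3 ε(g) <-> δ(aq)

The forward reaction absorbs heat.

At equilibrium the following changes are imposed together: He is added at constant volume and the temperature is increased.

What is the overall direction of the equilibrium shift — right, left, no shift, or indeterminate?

At constant volume, adding an inert gas leaves every reacting species' partial pressure unchanged, so Q is unchanged — no shift from this change.
The forward reaction is endothermic. Raising T favours the endothermic direction — shift to the right.
Only the nonzero effect(s) matter; the net shift is to the right.

right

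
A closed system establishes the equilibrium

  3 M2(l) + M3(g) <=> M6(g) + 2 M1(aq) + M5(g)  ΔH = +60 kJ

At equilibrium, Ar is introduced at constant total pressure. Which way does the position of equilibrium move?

right

Adding inert gas at constant total pressure expands the volume and lowers every reacting partial pressure. With Δn_gas = 2 − 1 = +1, Q moves away from K toward the side with fewer gas moles, so the system shifts toward the side with more gas moles — to the right.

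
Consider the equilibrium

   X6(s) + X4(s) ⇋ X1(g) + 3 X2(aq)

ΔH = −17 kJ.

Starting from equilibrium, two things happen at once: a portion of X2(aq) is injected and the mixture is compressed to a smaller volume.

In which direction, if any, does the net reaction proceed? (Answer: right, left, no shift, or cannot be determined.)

Adding X2 (aq), a product, drives the reaction to the left.
Gas moles: reactants 0, products 1 (Δn_gas = +1). Compression shifts the system toward the side with fewer moles of gas — to the left.
All effects act in the same direction — net shift to the left.

left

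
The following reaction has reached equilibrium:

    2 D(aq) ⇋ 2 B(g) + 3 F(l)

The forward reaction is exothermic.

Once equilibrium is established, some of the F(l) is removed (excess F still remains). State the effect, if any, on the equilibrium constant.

The equilibrium constant depends only on temperature. This perturbation changes neither the position of equilibrium nor K.

unchanged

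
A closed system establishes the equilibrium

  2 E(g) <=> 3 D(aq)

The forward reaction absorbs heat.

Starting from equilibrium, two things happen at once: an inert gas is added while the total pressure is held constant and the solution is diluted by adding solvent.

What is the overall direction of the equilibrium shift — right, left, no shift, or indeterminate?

Adding inert gas at constant total pressure expands the volume and lowers every reacting partial pressure. With Δn_gas = 0 − 2 = -2, Q moves away from K toward the side with fewer gas moles, so the system shifts toward the side with more gas moles — to the left.
Dilution lowers every aqueous concentration by the same factor. Δn_aq = 3 − 0 = +3, so the system shifts toward the side with more dissolved moles — to the right.
The individual effects push in opposite directions; without quantitative information the net direction cannot be determined.

cannot be determined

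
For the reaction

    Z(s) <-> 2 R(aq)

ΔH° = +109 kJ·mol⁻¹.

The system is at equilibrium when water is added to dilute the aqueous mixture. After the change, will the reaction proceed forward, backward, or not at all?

Dilution lowers every aqueous concentration by the same factor. Δn_aq = 2 − 0 = +2, so the system shifts toward the side with more dissolved moles — to the right.

right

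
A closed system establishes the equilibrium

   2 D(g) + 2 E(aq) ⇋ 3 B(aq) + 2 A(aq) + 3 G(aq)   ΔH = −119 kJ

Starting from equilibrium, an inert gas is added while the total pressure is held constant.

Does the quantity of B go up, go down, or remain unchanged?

Adding inert gas at constant total pressure expands the volume and lowers every reacting partial pressure. With Δn_gas = 0 − 2 = -2, Q moves away from K toward the side with fewer gas moles, so the system shifts toward the side with more gas moles — to the left.
The net shift is to the left. B is a product, so its amount decreases.

decreases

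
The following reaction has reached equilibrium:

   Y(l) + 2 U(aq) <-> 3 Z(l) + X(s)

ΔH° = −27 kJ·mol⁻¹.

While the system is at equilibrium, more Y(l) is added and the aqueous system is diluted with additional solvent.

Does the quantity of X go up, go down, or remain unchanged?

Y is a pure liquid; its activity is 1 regardless of amount, so Q is unaffected — no shift from this change.
Dilution lowers every aqueous concentration by the same factor. Δn_aq = 0 − 2 = -2, so the system shifts toward the side with more dissolved moles — to the left.
The net shift is to the left. X is a product, so its amount decreases.

decreases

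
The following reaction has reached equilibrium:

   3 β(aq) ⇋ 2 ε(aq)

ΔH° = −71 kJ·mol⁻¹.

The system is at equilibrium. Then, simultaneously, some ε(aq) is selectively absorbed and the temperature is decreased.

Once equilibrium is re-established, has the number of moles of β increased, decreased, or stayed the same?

decreases

Removing ε (aq), a product, drives the reaction to the right.
The forward reaction is exothermic. Lowering T favours the exothermic direction — shift to the right.
The net shift is to the right. β is a reactant, so its amount decreases.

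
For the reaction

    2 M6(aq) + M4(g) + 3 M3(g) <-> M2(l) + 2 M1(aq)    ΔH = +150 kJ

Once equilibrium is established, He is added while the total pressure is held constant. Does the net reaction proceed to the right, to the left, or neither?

left

Adding inert gas at constant total pressure expands the volume and lowers every reacting partial pressure. With Δn_gas = 0 − 4 = -4, Q moves away from K toward the side with fewer gas moles, so the system shifts toward the side with more gas moles — to the left.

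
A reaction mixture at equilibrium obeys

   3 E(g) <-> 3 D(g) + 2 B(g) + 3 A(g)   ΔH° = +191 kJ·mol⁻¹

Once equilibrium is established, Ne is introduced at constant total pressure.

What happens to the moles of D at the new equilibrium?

Adding inert gas at constant total pressure expands the volume and lowers every reacting partial pressure. With Δn_gas = 8 − 3 = +5, Q moves away from K toward the side with fewer gas moles, so the system shifts toward the side with more gas moles — to the right.
The net shift is to the right. D is a product, so its amount increases.

increases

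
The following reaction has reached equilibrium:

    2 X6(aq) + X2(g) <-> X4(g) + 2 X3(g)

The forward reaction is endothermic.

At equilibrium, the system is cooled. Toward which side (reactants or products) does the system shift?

left

The forward reaction is endothermic. Lowering T favours the exothermic direction — shift to the left.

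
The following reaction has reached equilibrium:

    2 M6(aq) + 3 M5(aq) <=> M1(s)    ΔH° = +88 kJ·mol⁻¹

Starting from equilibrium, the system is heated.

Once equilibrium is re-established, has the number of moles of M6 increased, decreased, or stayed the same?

decreases

The forward reaction is endothermic. Raising T favours the endothermic direction — shift to the right.
The net shift is to the right. M6 is a reactant, so its amount decreases.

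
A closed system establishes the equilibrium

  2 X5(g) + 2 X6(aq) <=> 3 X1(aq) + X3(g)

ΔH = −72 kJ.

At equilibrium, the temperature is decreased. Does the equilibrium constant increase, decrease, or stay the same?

increases

K depends on temperature via the van 't Hoff relation. The forward reaction is exothermic, so lowering T increases K.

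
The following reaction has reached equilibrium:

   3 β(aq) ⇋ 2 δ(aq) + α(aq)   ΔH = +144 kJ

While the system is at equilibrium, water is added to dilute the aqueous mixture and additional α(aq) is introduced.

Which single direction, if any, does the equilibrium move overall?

Dilution scales every aqueous concentration by the same factor. Δn_aq = 3 − 3 = 0, so Q is unchanged — no shift.
Adding α (aq), a product, drives the reaction to the left.
Only the nonzero effect(s) matter; the net shift is to the left.

left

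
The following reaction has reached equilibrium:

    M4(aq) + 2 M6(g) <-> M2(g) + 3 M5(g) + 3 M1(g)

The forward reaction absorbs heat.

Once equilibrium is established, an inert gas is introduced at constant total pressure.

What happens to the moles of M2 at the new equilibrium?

Adding inert gas at constant total pressure expands the volume and lowers every reacting partial pressure. With Δn_gas = 7 − 2 = +5, Q moves away from K toward the side with fewer gas moles, so the system shifts toward the side with more gas moles — to the right.
The net shift is to the right. M2 is a product, so its amount increases.

increases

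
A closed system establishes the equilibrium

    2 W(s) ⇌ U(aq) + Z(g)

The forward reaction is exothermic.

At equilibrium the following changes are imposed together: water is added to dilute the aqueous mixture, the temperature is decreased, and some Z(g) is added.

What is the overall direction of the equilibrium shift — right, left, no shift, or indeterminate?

Dilution lowers every aqueous concentration by the same factor. Δn_aq = 1 − 0 = +1, so the system shifts toward the side with more dissolved moles — to the right.
The forward reaction is exothermic. Lowering T favours the exothermic direction — shift to the right.
Adding Z (g), a product, drives the reaction to the left.
The individual effects push in opposite directions; without quantitative information the net direction cannot be determined.

cannot be determined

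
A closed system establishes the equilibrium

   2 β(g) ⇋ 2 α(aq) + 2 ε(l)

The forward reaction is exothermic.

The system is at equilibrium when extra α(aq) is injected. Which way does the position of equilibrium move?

Adding α (aq), a product, drives the reaction to the left.

left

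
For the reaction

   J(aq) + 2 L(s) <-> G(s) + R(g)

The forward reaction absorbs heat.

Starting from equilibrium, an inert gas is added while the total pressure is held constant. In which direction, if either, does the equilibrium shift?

right

Adding inert gas at constant total pressure expands the volume and lowers every reacting partial pressure. With Δn_gas = 1 − 0 = +1, Q moves away from K toward the side with fewer gas moles, so the system shifts toward the side with more gas moles — to the right.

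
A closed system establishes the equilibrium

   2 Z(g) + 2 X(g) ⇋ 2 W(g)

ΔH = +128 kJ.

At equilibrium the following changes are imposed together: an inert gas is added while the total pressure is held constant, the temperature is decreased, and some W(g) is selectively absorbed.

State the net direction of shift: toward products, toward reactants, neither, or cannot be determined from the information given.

cannot be determined

Adding inert gas at constant total pressure expands the volume and lowers every reacting partial pressure. With Δn_gas = 2 − 4 = -2, Q moves away from K toward the side with fewer gas moles, so the system shifts toward the side with more gas moles — to the left.
The forward reaction is endothermic. Lowering T favours the exothermic direction — shift to the left.
Removing W (g), a product, drives the reaction to the right.
The individual effects push in opposite directions; without quantitative information the net direction cannot be determined.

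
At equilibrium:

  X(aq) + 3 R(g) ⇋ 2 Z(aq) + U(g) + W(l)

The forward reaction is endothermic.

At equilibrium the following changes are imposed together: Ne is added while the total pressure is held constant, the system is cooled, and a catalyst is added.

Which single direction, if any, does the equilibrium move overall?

left

Adding inert gas at constant total pressure expands the volume and lowers every reacting partial pressure. With Δn_gas = 1 − 3 = -2, Q moves away from K toward the side with fewer gas moles, so the system shifts toward the side with more gas moles — to the left.
The forward reaction is endothermic. Lowering T favours the exothermic direction — shift to the left.
A catalyst speeds both forward and reverse rates equally; it changes neither Q nor K — no shift from this change.
Only the nonzero effect(s) matter; the net shift is to the left.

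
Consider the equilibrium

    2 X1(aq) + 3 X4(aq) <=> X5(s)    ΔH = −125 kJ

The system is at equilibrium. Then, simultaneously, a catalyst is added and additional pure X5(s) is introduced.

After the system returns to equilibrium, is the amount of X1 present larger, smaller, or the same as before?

unchanged

A catalyst speeds both forward and reverse rates equally; it changes neither Q nor K — no shift from this change.
X5 is a pure solid; its activity is 1 regardless of amount, so Q is unaffected — no shift from this change.
No net shift occurs, so the amount of X1 is unchanged.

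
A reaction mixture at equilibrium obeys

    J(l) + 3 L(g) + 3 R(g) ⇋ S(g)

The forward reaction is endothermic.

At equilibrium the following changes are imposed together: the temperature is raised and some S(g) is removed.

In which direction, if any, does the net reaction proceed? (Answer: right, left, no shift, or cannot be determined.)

The forward reaction is endothermic. Raising T favours the endothermic direction — shift to the right.
Removing S (g), a product, drives the reaction to the right.
All effects act in the same direction — net shift to the right.

right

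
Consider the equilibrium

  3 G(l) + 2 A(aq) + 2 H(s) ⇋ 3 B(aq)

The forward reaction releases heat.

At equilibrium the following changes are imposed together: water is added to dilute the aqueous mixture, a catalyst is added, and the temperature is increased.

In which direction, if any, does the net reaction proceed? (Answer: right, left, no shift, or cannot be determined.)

cannot be determined

Dilution lowers every aqueous concentration by the same factor. Δn_aq = 3 − 2 = +1, so the system shifts toward the side with more dissolved moles — to the right.
A catalyst speeds both forward and reverse rates equally; it changes neither Q nor K — no shift from this change.
The forward reaction is exothermic. Raising T favours the endothermic direction — shift to the left.
The individual effects push in opposite directions; without quantitative information the net direction cannot be determined.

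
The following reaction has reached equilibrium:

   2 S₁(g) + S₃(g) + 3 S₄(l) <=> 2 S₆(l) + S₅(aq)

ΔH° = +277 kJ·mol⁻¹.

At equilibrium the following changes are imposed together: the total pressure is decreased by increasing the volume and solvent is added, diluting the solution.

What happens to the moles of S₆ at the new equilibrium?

cannot be determined

Gas moles: reactants 3, products 0 (Δn_gas = -3). Expansion shifts the system toward the side with more moles of gas — to the left.
Dilution lowers every aqueous concentration by the same factor. Δn_aq = 1 − 0 = +1, so the system shifts toward the side with more dissolved moles — to the right.
The two effects oppose each other, so the net shift — and hence the change in S₆ — cannot be determined from the given information.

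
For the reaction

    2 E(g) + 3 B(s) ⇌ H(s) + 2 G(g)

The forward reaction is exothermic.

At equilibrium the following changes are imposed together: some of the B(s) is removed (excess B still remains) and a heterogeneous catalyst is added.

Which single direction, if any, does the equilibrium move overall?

B is a pure solid; its activity is 1 regardless of amount, so Q is unaffected — no shift from this change.
A catalyst speeds both forward and reverse rates equally; it changes neither Q nor K — no shift from this change.
None of the changes alters Q relative to K, so there is no net shift.

no shift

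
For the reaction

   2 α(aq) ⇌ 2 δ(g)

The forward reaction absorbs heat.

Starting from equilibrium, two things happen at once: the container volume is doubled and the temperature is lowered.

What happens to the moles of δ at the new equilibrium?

Gas moles: reactants 0, products 2 (Δn_gas = +2). Expansion shifts the system toward the side with more moles of gas — to the right.
The forward reaction is endothermic. Lowering T favours the exothermic direction — shift to the left.
The two effects oppose each other, so the net shift — and hence the change in δ — cannot be determined from the given information.

cannot be determined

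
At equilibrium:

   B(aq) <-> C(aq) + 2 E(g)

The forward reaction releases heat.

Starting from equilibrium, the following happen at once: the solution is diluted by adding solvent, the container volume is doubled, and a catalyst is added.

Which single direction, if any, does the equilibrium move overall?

Dilution scales every aqueous concentration by the same factor. Δn_aq = 1 − 1 = 0, so Q is unchanged — no shift.
Gas moles: reactants 0, products 2 (Δn_gas = +2). Expansion shifts the system toward the side with more moles of gas — to the right.
A catalyst speeds both forward and reverse rates equally; it changes neither Q nor K — no shift from this change.
Only the nonzero effect(s) matter; the net shift is to the right.

right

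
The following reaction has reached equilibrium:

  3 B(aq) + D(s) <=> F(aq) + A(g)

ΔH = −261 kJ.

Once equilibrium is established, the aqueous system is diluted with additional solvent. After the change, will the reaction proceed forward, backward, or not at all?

left

Dilution lowers every aqueous concentration by the same factor. Δn_aq = 1 − 3 = -2, so the system shifts toward the side with more dissolved moles — to the left.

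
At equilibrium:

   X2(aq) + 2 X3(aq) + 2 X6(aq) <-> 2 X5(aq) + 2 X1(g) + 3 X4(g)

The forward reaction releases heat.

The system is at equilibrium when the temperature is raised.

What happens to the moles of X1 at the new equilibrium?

decreases

The forward reaction is exothermic. Raising T favours the endothermic direction — shift to the left.
The net shift is to the left. X1 is a product, so its amount decreases.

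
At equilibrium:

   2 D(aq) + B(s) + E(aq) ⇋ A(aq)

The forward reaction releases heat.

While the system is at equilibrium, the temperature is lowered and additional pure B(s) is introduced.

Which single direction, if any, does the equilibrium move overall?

right

The forward reaction is exothermic. Lowering T favours the exothermic direction — shift to the right.
B is a pure solid; its activity is 1 regardless of amount, so Q is unaffected — no shift from this change.
Only the nonzero effect(s) matter; the net shift is to the right.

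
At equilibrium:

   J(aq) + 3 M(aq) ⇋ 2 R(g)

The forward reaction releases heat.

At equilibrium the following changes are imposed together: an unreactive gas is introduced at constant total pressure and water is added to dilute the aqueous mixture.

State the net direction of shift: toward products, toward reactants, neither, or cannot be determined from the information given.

cannot be determined

Adding inert gas at constant total pressure expands the volume and lowers every reacting partial pressure. With Δn_gas = 2 − 0 = +2, Q moves away from K toward the side with fewer gas moles, so the system shifts toward the side with more gas moles — to the right.
Dilution lowers every aqueous concentration by the same factor. Δn_aq = 0 − 4 = -4, so the system shifts toward the side with more dissolved moles — to the left.
The individual effects push in opposite directions; without quantitative information the net direction cannot be determined.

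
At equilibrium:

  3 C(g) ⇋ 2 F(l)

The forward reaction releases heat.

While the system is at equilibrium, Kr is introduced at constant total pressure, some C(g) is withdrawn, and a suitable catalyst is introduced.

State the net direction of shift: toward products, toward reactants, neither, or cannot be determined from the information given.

left

Adding inert gas at constant total pressure expands the volume and lowers every reacting partial pressure. With Δn_gas = 0 − 3 = -3, Q moves away from K toward the side with fewer gas moles, so the system shifts toward the side with more gas moles — to the left.
Removing C (g), a reactant, drives the reaction to the left.
A catalyst speeds both forward and reverse rates equally; it changes neither Q nor K — no shift from this change.
Only the nonzero effect(s) matter; the net shift is to the left.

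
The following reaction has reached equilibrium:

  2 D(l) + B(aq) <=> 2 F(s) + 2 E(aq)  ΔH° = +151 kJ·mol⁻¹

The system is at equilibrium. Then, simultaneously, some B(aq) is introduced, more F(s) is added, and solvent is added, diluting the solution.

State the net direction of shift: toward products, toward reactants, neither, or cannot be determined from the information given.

right

Adding B (aq), a reactant, drives the reaction to the right.
F is a pure solid; its activity is 1 regardless of amount, so Q is unaffected — no shift from this change.
Dilution lowers every aqueous concentration by the same factor. Δn_aq = 2 − 1 = +1, so the system shifts toward the side with more dissolved moles — to the right.
Only the nonzero effect(s) matter; the net shift is to the right.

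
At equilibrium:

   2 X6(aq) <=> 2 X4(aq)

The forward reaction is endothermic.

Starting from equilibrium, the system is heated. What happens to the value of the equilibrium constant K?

K depends on temperature via the van 't Hoff relation. The forward reaction is endothermic, so raising T increases K.

increases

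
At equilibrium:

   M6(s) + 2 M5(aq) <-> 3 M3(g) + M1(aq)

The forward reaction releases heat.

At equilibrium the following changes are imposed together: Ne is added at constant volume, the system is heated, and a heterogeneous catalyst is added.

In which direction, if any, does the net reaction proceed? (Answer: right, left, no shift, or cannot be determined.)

left

At constant volume, adding an inert gas leaves every reacting species' partial pressure unchanged, so Q is unchanged — no shift from this change.
The forward reaction is exothermic. Raising T favours the endothermic direction — shift to the left.
A catalyst speeds both forward and reverse rates equally; it changes neither Q nor K — no shift from this change.
Only the nonzero effect(s) matter; the net shift is to the left.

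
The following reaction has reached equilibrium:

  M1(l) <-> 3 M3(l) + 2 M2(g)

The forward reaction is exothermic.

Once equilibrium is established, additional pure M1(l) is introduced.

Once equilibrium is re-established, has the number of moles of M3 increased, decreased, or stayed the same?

M1 is a pure liquid; its activity is 1 regardless of amount, so Q is unaffected — no shift from this change.
No net shift occurs, so the amount of M3 is unchanged.

unchanged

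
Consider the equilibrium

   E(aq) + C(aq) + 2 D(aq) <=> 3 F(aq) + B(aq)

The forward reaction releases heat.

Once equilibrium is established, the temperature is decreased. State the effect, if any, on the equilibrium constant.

K depends on temperature via the van 't Hoff relation. The forward reaction is exothermic, so lowering T increases K.

increases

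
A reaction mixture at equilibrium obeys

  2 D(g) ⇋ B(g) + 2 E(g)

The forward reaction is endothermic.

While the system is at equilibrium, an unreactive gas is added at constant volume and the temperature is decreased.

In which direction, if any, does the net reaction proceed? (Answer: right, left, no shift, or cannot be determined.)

left

At constant volume, adding an inert gas leaves every reacting species' partial pressure unchanged, so Q is unchanged — no shift from this change.
The forward reaction is endothermic. Lowering T favours the exothermic direction — shift to the left.
Only the nonzero effect(s) matter; the net shift is to the left.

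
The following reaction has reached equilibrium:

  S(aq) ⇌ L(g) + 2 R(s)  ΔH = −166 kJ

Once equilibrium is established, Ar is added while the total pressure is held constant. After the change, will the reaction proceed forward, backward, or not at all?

Adding inert gas at constant total pressure expands the volume and lowers every reacting partial pressure. With Δn_gas = 1 − 0 = +1, Q moves away from K toward the side with fewer gas moles, so the system shifts toward the side with more gas moles — to the right.

right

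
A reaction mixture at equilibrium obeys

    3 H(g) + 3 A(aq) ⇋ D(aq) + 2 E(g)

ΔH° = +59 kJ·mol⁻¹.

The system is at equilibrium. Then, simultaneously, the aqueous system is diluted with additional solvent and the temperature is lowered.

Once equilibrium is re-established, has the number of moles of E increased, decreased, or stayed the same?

Dilution lowers every aqueous concentration by the same factor. Δn_aq = 1 − 3 = -2, so the system shifts toward the side with more dissolved moles — to the left.
The forward reaction is endothermic. Lowering T favours the exothermic direction — shift to the left.
The net shift is to the left. E is a product, so its amount decreases.

decreases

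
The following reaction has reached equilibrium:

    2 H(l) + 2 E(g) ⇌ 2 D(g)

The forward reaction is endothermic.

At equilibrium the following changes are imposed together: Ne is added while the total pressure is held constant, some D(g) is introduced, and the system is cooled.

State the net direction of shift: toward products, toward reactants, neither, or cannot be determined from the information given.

Adding inert gas at constant total pressure expands the volume, scaling every reacting partial pressure by the same factor. Δn_gas = 2 − 2 = 0, so Q is unchanged — no shift.
Adding D (g), a product, drives the reaction to the left.
The forward reaction is endothermic. Lowering T favours the exothermic direction — shift to the left.
Only the nonzero effect(s) matter; the net shift is to the left.

left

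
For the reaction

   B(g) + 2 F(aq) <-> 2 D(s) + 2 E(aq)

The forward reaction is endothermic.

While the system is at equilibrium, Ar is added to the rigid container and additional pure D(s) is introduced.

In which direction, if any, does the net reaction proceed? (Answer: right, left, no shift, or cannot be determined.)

At constant volume, adding an inert gas leaves every reacting species' partial pressure unchanged, so Q is unchanged — no shift from this change.
D is a pure solid; its activity is 1 regardless of amount, so Q is unaffected — no shift from this change.
None of the changes alters Q relative to K, so there is no net shift.

no shift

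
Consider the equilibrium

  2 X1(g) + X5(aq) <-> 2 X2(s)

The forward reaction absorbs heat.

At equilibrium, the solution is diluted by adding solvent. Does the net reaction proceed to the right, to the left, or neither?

left

Dilution lowers every aqueous concentration by the same factor. Δn_aq = 0 − 1 = -1, so the system shifts toward the side with more dissolved moles — to the left.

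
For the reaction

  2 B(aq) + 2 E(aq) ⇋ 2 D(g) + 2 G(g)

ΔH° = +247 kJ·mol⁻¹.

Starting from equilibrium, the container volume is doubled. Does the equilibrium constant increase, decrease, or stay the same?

unchanged

The equilibrium constant depends only on temperature. This perturbation may move the position of equilibrium, but since T is unchanged, K itself is unchanged.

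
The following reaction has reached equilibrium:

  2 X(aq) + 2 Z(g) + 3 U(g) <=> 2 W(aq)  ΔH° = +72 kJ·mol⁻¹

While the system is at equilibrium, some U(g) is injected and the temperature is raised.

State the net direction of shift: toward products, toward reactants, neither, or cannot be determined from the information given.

right

Adding U (g), a reactant, drives the reaction to the right.
The forward reaction is endothermic. Raising T favours the endothermic direction — shift to the right.
All effects act in the same direction — net shift to the right.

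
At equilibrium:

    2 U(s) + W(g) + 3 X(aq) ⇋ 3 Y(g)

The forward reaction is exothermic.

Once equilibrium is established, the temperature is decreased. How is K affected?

increases

K depends on temperature via the van 't Hoff relation. The forward reaction is exothermic, so lowering T increases K.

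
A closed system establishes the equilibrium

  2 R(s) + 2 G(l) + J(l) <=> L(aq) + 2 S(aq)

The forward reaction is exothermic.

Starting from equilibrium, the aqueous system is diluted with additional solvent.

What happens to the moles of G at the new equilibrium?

decreases

Dilution lowers every aqueous concentration by the same factor. Δn_aq = 3 − 0 = +3, so the system shifts toward the side with more dissolved moles — to the right.
The net shift is to the right. G is a reactant, so its amount decreases.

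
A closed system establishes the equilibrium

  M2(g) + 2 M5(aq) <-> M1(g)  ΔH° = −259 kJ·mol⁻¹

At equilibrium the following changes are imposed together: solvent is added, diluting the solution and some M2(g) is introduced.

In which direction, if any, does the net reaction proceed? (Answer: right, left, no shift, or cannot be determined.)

cannot be determined

Dilution lowers every aqueous concentration by the same factor. Δn_aq = 0 − 2 = -2, so the system shifts toward the side with more dissolved moles — to the left.
Adding M2 (g), a reactant, drives the reaction to the right.
The individual effects push in opposite directions; without quantitative information the net direction cannot be determined.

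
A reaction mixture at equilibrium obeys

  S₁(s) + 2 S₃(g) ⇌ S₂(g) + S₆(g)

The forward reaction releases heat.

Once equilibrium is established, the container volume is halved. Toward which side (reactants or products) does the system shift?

Gas moles: reactants 2, products 2. Δn_gas = 0, so a volume change leaves Q equal to K — no shift from this change.

no shift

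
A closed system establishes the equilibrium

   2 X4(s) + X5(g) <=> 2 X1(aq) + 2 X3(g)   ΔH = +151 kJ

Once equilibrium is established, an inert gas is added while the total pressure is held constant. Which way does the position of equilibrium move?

right

Adding inert gas at constant total pressure expands the volume and lowers every reacting partial pressure. With Δn_gas = 2 − 1 = +1, Q moves away from K toward the side with fewer gas moles, so the system shifts toward the side with more gas moles — to the right.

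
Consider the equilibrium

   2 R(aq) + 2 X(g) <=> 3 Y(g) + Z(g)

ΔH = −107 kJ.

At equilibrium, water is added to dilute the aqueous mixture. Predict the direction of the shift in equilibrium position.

left

Dilution lowers every aqueous concentration by the same factor. Δn_aq = 0 − 2 = -2, so the system shifts toward the side with more dissolved moles — to the left.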